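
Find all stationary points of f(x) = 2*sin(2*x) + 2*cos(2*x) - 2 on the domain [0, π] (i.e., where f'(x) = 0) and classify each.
f'(x) = 4*sqrt(2)*cos(2*x + pi/4)

Solve f'(x) = 0 on [0, π]:
  f'(x) = 0 ⇔ 2*cos(2*x) = 2*sin(2*x) ⇔ tan(2*x) = 1, i.e. 2*x = arctan(1) + nπ; keep the solutions lying in [0, π].
  ⇒ x = pi/8 ≈ 0.3927, 5*pi/8 ≈ 1.9635

f''(x) = -8*sqrt(2)*sin(2*x + pi/4)
Second-derivative test at each critical point:
  f''(0.3927) = -11.3137 < 0 → local maximum
  f''(1.9635) = 11.3137 > 0 → local minimum

Critical points: x = pi/8 ≈ 0.3927 (local maximum); x = 5*pi/8 ≈ 1.9635 (local minimum)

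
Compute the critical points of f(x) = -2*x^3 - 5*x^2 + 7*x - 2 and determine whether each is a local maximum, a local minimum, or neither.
f'(x) = -6*x^2 - 10*x + 7

Solve f'(x) = 0:
  6*x^2 + 10*x - 7 = 0 has no rational roots; quadratic formula: x = (-10 ± √268)/12.
  ⇒ x = -sqrt(67)/6 - 5/6 ≈ -2.1976, -5/6 + sqrt(67)/6 ≈ 0.5309

f''(x) = -12*x - 10
Second-derivative test at each critical point:
  f''(-2.1976) = 16.3707 > 0 → local minimum
  f''(0.5309) = -16.3707 < 0 → local maximum

Critical points: x = -sqrt(67)/6 - 5/6 ≈ -2.1976 (local minimum); x = -5/6 + sqrt(67)/6 ≈ 0.5309 (local maximum)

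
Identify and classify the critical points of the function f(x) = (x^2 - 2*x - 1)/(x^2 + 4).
f'(x) = 2*(x^2 + 5*x - 4)/(x^4 + 8*x^2 + 16)

Solve f'(x) = 0:
  f'(x) = 2*(x^2 + 5*x - 4)/(x^2 + 4)^2; the denominator is positive wherever f is defined, so f'(x) = 0 ⇔ 2*x^2 + 10*x - 8 = 0.
  Factor: 2*x^2 + 10*x - 8 = 2*(x^2 + 5*x - 4); x^2 + 5*x - 4 = 0 has no rational roots; quadratic formula: x = (-5 ± √41)/2.
  ⇒ x = -sqrt(41)/2 - 5/2 ≈ -5.7016, -5/2 + sqrt(41)/2 ≈ 0.7016

f''(x) = 2*(-2*x^3 - 15*x^2 + 24*x + 20)/(x^6 + 12*x^4 + 48*x^2 + 64)
Second-derivative test at each critical point:
  f''(-5.7016) = -0.0096 < 0 → local maximum
  f''(0.7016) = 0.6346 > 0 → local minimum

Critical points: x = -sqrt(41)/2 - 5/2 ≈ -5.7016 (local maximum); x = -5/2 + sqrt(41)/2 ≈ 0.7016 (local minimum)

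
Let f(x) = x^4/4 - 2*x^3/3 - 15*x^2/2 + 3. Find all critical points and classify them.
f'(x) = x*(x^2 - 2*x - 15)

Solve f'(x) = 0:
  Factor: x^3 - 2*x^2 - 15*x = x*(x - 5)*(x + 3) = 0.
  ⇒ x = -3, 0, 5

f''(x) = 3*x^2 - 4*x - 15
Second-derivative test at each critical point:
  f''(-3) = 24 > 0 → local minimum
  f''(0) = -15 < 0 → local maximum
  f''(5) = 40 > 0 → local minimum

Critical points: x = -3 (local minimum); x = 0 (local maximum); x = 5 (local minimum)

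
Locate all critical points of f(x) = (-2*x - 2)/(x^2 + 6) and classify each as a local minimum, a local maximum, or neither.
f'(x) = 2*(-x^2 + 2*x*(x + 1) - 6)/(x^2 + 6)^2

Solve f'(x) = 0:
  f'(x) = 2*(x^2 + 2*x - 6)/(x^2 + 6)^2; the denominator is positive wherever f is defined, so f'(x) = 0 ⇔ 2*x^2 + 4*x - 12 = 0.
  Factor: 2*x^2 + 4*x - 12 = 2*(x^2 + 2*x - 6); x^2 + 2*x - 6 = 0 has no rational roots; quadratic formula: x = (-2 ± √28)/2.
  ⇒ x = -sqrt(7) - 1 ≈ -3.6458, -1 + sqrt(7) ≈ 1.6458

f''(x) = 4*(-4*x^2*(x + 1) + (3*x + 1)*(x^2 + 6))/(x^2 + 6)^3
Second-derivative test at each critical point:
  f''(-3.6458) = -0.0284 < 0 → local maximum
  f''(1.6458) = 0.1395 > 0 → local minimum

Critical points: x = -sqrt(7) - 1 ≈ -3.6458 (local maximum); x = -1 + sqrt(7) ≈ 1.6458 (local minimum)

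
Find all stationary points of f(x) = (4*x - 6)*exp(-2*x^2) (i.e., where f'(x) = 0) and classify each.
f'(x) = 4*(-2*x*(2*x - 3) + 1)*exp(-2*x^2)

Solve f'(x) = 0:
  f'(x) = (-16*x^2 + 24*x + 4)·exp(-2*x^2) and exp(-2*x^2) > 0 for every x, so f'(x) = 0 ⇔ -16*x^2 + 24*x + 4 = 0.
  Factor: -16*x^2 + 24*x + 4 = -4*(4*x^2 - 6*x - 1); 4*x^2 - 6*x - 1 = 0 has no rational roots; quadratic formula: x = (6 ± √52)/8.
  ⇒ x = 3/4 - sqrt(13)/4 ≈ -0.1514, 3/4 + sqrt(13)/4 ≈ 1.6514

f''(x) = 8*(4*x^2*(2*x - 3) - 6*x + 3)*exp(-2*x^2)
Second-derivative test at each critical point:
  f''(-0.1514) = 27.5521 > 0 → local minimum
  f''(1.6514) = -0.1234 < 0 → local maximum

Critical points: x = 3/4 - sqrt(13)/4 ≈ -0.1514 (local minimum); x = 3/4 + sqrt(13)/4 ≈ 1.6514 (local maximum)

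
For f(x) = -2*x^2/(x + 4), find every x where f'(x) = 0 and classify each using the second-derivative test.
f'(x) = 2*x*(-x - 8)/(x + 4)^2

Solve f'(x) = 0:
  f'(x) = -2*x*(x + 8)/(x + 4)^2; the denominator is positive wherever f is defined, so f'(x) = 0 ⇔ -2*x^2 - 16*x = 0.
  Factor: -2*x^2 - 16*x = -2*x*(x + 8) = 0.
  ⇒ x = -8, 0

f''(x) = -64/(x^3 + 12*x^2 + 48*x + 64)
Second-derivative test at each critical point:
  f''(-8) = 1 > 0 → local minimum
  f''(0) = -1 < 0 → local maximum

Critical points: x = -8 (local minimum); x = 0 (local maximum)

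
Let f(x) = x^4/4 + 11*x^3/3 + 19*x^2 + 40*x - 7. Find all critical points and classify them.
f'(x) = x^3 + 11*x^2 + 38*x + 40

Solve f'(x) = 0:
  Factor: x^3 + 11*x^2 + 38*x + 40 = (x + 2)*(x + 4)*(x + 5) = 0.
  ⇒ x = -5, -4, -2

f''(x) = 3*x^2 + 22*x + 38
Second-derivative test at each critical point:
  f''(-5) = 3 > 0 → local minimum
  f''(-4) = -2 < 0 → local maximum
  f''(-2) = 6 > 0 → local minimum

Critical points: x = -5 (local minimum); x = -4 (local maximum); x = -2 (local minimum)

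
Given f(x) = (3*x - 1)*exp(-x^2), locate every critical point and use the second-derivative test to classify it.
f'(x) = (-2*x*(3*x - 1) + 3)*exp(-x^2)

Solve f'(x) = 0:
  f'(x) = (-6*x^2 + 2*x + 3)·exp(-x^2) and exp(-x^2) > 0 for every x, so f'(x) = 0 ⇔ -6*x^2 + 2*x + 3 = 0.
  6*x^2 - 2*x - 3 = 0 has no rational roots; quadratic formula: x = (2 ± √76)/12.
  ⇒ x = 1/6 - sqrt(19)/6 ≈ -0.5598, 1/6 + sqrt(19)/6 ≈ 0.8931

f''(x) = 2*(2*x^2*(3*x - 1) - 9*x + 1)*exp(-x^2)
Second-derivative test at each critical point:
  f''(-0.5598) = 6.3724 > 0 → local minimum
  f''(0.8931) = -3.9261 < 0 → local maximum

Critical points: x = 1/6 - sqrt(19)/6 ≈ -0.5598 (local minimum); x = 1/6 + sqrt(19)/6 ≈ 0.8931 (local maximum)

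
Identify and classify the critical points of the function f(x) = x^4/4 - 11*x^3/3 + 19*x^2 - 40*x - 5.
f'(x) = x^3 - 11*x^2 + 38*x - 40

Solve f'(x) = 0:
  Factor: x^3 - 11*x^2 + 38*x - 40 = (x - 5)*(x - 4)*(x - 2) = 0.
  ⇒ x = 2, 4, 5

f''(x) = 3*x^2 - 22*x + 38
Second-derivative test at each critical point:
  f''(2) = 6 > 0 → local minimum
  f''(4) = -2 < 0 → local maximum
  f''(5) = 3 > 0 → local minimum

Critical points: x = 2 (local minimum); x = 4 (local maximum); x = 5 (local minimum)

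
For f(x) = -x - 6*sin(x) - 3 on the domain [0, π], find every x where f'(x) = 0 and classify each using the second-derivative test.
f'(x) = -6*cos(x) - 1

Solve f'(x) = 0 on [0, π]:
  f'(x) = 0 ⇔ cos(x) = -1/6, i.e. x = ±arccos(-1/6) + 2nπ; keep the solutions lying in [0, π].
  ⇒ x = acos(-1/6) ≈ 1.7382

f''(x) = 6*sin(x)
Second-derivative test at each critical point:
  f''(1.7382) = 5.9161 > 0 → local minimum

Critical points: x = acos(-1/6) ≈ 1.7382 (local minimum)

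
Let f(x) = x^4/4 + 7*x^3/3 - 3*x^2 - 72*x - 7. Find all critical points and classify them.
f'(x) = x^3 + 7*x^2 - 6*x - 72

Solve f'(x) = 0:
  Factor: x^3 + 7*x^2 - 6*x - 72 = (x - 3)*(x + 4)*(x + 6) = 0.
  ⇒ x = -6, -4, 3

f''(x) = 3*x^2 + 14*x - 6
Second-derivative test at each critical point:
  f''(-6) = 18 > 0 → local minimum
  f''(-4) = -14 < 0 → local maximum
  f''(3) = 63 > 0 → local minimum

Critical points: x = -6 (local minimum); x = -4 (local maximum); x = 3 (local minimum)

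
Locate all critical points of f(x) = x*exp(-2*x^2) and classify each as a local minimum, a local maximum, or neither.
f'(x) = (1 - 4*x^2)*exp(-2*x^2)

Solve f'(x) = 0:
  f'(x) = (1 - 4*x^2)·exp(-2*x^2) and exp(-2*x^2) > 0 for every x, so f'(x) = 0 ⇔ 1 - 4*x^2 = 0.
  Factor: 1 - 4*x^2 = -(2*x - 1)*(2*x + 1) = 0.
  ⇒ x = -1/2, 1/2

f''(x) = (16*x^3 - 12*x)*exp(-2*x^2)
Second-derivative test at each critical point:
  f''(-1/2) = 2.4261 > 0 → local minimum
  f''(1/2) = -2.4261 < 0 → local maximum

Critical points: x = -1/2 (local minimum); x = 1/2 (local maximum)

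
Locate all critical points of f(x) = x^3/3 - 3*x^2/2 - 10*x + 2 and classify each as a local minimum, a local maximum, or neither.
f'(x) = x^2 - 3*x - 10

Solve f'(x) = 0:
  Factor: x^2 - 3*x - 10 = (x - 5)*(x + 2) = 0.
  ⇒ x = -2, 5

f''(x) = 2*x - 3
Second-derivative test at each critical point:
  f''(-2) = -7 < 0 → local maximum
  f''(5) = 7 > 0 → local minimum

Critical points: x = -2 (local maximum); x = 5 (local minimum)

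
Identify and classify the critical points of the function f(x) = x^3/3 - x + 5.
f'(x) = x^2 - 1

Solve f'(x) = 0:
  Factor: x^2 - 1 = (x - 1)*(x + 1) = 0.
  ⇒ x = -1, 1

f''(x) = 2*x
Second-derivative test at each critical point:
  f''(-1) = -2 < 0 → local maximum
  f''(1) = 2 > 0 → local minimum

Critical points: x = -1 (local maximum); x = 1 (local minimum)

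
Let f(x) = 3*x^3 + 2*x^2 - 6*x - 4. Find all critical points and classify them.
f'(x) = 9*x^2 + 4*x - 6

Solve f'(x) = 0:
  9*x^2 + 4*x - 6 = 0 has no rational roots; quadratic formula: x = (-4 ± √232)/18.
  ⇒ x = -sqrt(58)/9 - 2/9 ≈ -1.0684, -2/9 + sqrt(58)/9 ≈ 0.6240

f''(x) = 18*x + 4
Second-derivative test at each critical point:
  f''(-1.0684) = -15.2315 < 0 → local maximum
  f''(0.6240) = 15.2315 > 0 → local minimum

Critical points: x = -sqrt(58)/9 - 2/9 ≈ -1.0684 (local maximum); x = -2/9 + sqrt(58)/9 ≈ 0.6240 (local minimum)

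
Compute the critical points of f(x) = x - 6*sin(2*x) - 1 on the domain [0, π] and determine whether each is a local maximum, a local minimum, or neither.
f'(x) = 1 - 12*cos(2*x)

Solve f'(x) = 0 on [0, π]:
  f'(x) = 0 ⇔ cos(2*x) = 1/12, i.e. 2*x = ±arccos(1/12) + 2nπ; keep the solutions lying in [0, π].
  ⇒ x = acos(1/12)/2 ≈ 0.7437, pi - acos(1/12)/2 ≈ 2.3979

f''(x) = 24*sin(2*x)
Second-derivative test at each critical point:
  f''(0.7437) = 23.9165 > 0 → local minimum
  f''(2.3979) = -23.9165 < 0 → local maximum

Critical points: x = acos(1/12)/2 ≈ 0.7437 (local minimum); x = pi - acos(1/12)/2 ≈ 2.3979 (local maximum)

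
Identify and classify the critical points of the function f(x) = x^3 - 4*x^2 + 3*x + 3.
f'(x) = 3*x^2 - 8*x + 3

Solve f'(x) = 0:
  3*x^2 - 8*x + 3 = 0 has no rational roots; quadratic formula: x = (8 ± √28)/6.
  ⇒ x = 4/3 - sqrt(7)/3 ≈ 0.4514, sqrt(7)/3 + 4/3 ≈ 2.2153

f''(x) = 6*x - 8
Second-derivative test at each critical point:
  f''(0.4514) = -5.2915 < 0 → local maximum
  f''(2.2153) = 5.2915 > 0 → local minimum

Critical points: x = 4/3 - sqrt(7)/3 ≈ 0.4514 (local maximum); x = sqrt(7)/3 + 4/3 ≈ 2.2153 (local minimum)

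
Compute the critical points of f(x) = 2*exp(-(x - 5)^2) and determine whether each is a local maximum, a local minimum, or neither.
f'(x) = 4*(5 - x)*exp(-(x - 5)^2)

Solve f'(x) = 0:
  f'(x) = (20 - 4*x)·exp(-(x - 5)^2) and exp(-(x - 5)^2) > 0 for every x, so f'(x) = 0 ⇔ 20 - 4*x = 0.
  Factor: 20 - 4*x = -4*(x - 5) = 0.
  ⇒ x = 5

f''(x) = 4*(2*(x - 5)^2 - 1)*exp(-(x - 5)^2)
Second-derivative test at each critical point:
  f''(5) = -4 < 0 → local maximum

Critical points: x = 5 (local maximum)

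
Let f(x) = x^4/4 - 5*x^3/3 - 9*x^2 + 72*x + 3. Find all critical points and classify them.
f'(x) = x^3 - 5*x^2 - 18*x + 72

Solve f'(x) = 0:
  Factor: x^3 - 5*x^2 - 18*x + 72 = (x - 6)*(x - 3)*(x + 4) = 0.
  ⇒ x = -4, 3, 6

f''(x) = 3*x^2 - 10*x - 18
Second-derivative test at each critical point:
  f''(-4) = 70 > 0 → local minimum
  f''(3) = -21 < 0 → local maximum
  f''(6) = 30 > 0 → local minimum

Critical points: x = -4 (local minimum); x = 3 (local maximum); x = 6 (local minimum)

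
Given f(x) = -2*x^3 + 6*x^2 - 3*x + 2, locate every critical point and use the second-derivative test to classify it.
f'(x) = -6*x^2 + 12*x - 3

Solve f'(x) = 0:
  Factor: -6*x^2 + 12*x - 3 = -3*(2*x^2 - 4*x + 1); 2*x^2 - 4*x + 1 = 0 has no rational roots; quadratic formula: x = (4 ± √8)/4.
  ⇒ x = 1 - sqrt(2)/2 ≈ 0.2929, sqrt(2)/2 + 1 ≈ 1.7071

f''(x) = 12 - 12*x
Second-derivative test at each critical point:
  f''(0.2929) = 8.4853 > 0 → local minimum
  f''(1.7071) = -8.4853 < 0 → local maximum

Critical points: x = 1 - sqrt(2)/2 ≈ 0.2929 (local minimum); x = sqrt(2)/2 + 1 ≈ 1.7071 (local maximum)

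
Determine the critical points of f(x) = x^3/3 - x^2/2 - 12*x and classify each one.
f'(x) = x^2 - x - 12

Solve f'(x) = 0:
  Factor: x^2 - x - 12 = (x - 4)*(x + 3) = 0.
  ⇒ x = -3, 4

f''(x) = 2*x - 1
Second-derivative test at each critical point:
  f''(-3) = -7 < 0 → local maximum
  f''(4) = 7 > 0 → local minimum

Critical points: x = -3 (local maximum); x = 4 (local minimum)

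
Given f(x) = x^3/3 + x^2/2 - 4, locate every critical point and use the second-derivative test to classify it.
f'(x) = x*(x + 1)

Solve f'(x) = 0:
  Factor: x^2 + x = x*(x + 1) = 0.
  ⇒ x = -1, 0

f''(x) = 2*x + 1
Second-derivative test at each critical point:
  f''(-1) = -1 < 0 → local maximum
  f''(0) = 1 > 0 → local minimum

Critical points: x = -1 (local maximum); x = 0 (local minimum)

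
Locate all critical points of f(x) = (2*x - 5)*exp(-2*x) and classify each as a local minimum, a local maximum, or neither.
f'(x) = 4*(3 - x)*exp(-2*x)

Solve f'(x) = 0:
  f'(x) = (12 - 4*x)·exp(-2*x) and exp(-2*x) > 0 for every x, so f'(x) = 0 ⇔ 12 - 4*x = 0.
  Factor: 12 - 4*x = -4*(x - 3) = 0.
  ⇒ x = 3

f''(x) = 4*(2*x - 7)*exp(-2*x)
Second-derivative test at each critical point:
  f''(3) = -0.0099 < 0 → local maximum

Critical points: x = 3 (local maximum)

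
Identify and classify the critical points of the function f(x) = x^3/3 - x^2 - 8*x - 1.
f'(x) = x^2 - 2*x - 8

Solve f'(x) = 0:
  Factor: x^2 - 2*x - 8 = (x - 4)*(x + 2) = 0.
  ⇒ x = -2, 4

f''(x) = 2*x - 2
Second-derivative test at each critical point:
  f''(-2) = -6 < 0 → local maximum
  f''(4) = 6 > 0 → local minimum

Critical points: x = -2 (local maximum); x = 4 (local minimum)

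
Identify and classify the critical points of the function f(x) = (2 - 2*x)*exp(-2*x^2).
f'(x) = 2*(4*x*(x - 1) - 1)*exp(-2*x^2)

Solve f'(x) = 0:
  f'(x) = (8*x^2 - 8*x - 2)·exp(-2*x^2) and exp(-2*x^2) > 0 for every x, so f'(x) = 0 ⇔ 8*x^2 - 8*x - 2 = 0.
  Factor: 8*x^2 - 8*x - 2 = 2*(4*x^2 - 4*x - 1); 4*x^2 - 4*x - 1 = 0 has no rational roots; quadratic formula: x = (4 ± √32)/8.
  ⇒ x = 1/2 - sqrt(2)/2 ≈ -0.2071, 1/2 + sqrt(2)/2 ≈ 1.2071

f''(x) = 8*(4*x^2*(1 - x) + 3*x - 1)*exp(-2*x^2)
Second-derivative test at each critical point:
  f''(-0.2071) = -10.3836 < 0 → local maximum
  f''(1.2071) = 0.6137 > 0 → local minimum

Critical points: x = 1/2 - sqrt(2)/2 ≈ -0.2071 (local maximum); x = 1/2 + sqrt(2)/2 ≈ 1.2071 (local minimum)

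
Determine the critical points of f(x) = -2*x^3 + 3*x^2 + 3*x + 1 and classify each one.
f'(x) = -6*x^2 + 6*x + 3

Solve f'(x) = 0:
  Factor: -6*x^2 + 6*x + 3 = -3*(2*x^2 - 2*x - 1); 2*x^2 - 2*x - 1 = 0 has no rational roots; quadratic formula: x = (2 ± √12)/4.
  ⇒ x = 1/2 - sqrt(3)/2 ≈ -0.3660, 1/2 + sqrt(3)/2 ≈ 1.3660

f''(x) = 6 - 12*x
Second-derivative test at each critical point:
  f''(-0.3660) = 10.3923 > 0 → local minimum
  f''(1.3660) = -10.3923 < 0 → local maximum

Critical points: x = 1/2 - sqrt(3)/2 ≈ -0.3660 (local minimum); x = 1/2 + sqrt(3)/2 ≈ 1.3660 (local maximum)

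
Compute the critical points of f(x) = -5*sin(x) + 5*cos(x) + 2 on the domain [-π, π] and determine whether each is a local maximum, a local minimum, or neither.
f'(x) = -5*sqrt(2)*sin(x + pi/4)

Solve f'(x) = 0 on [-π, π]:
  f'(x) = 0 ⇔ -5*cos(x) = 5*sin(x) ⇔ tan(x) = -1, i.e. x = arctan(-1) + nπ; keep the solutions lying in [-π, π].
  ⇒ x = -pi/4 ≈ -0.7854, 3*pi/4 ≈ 2.3562

f''(x) = -5*sqrt(2)*cos(x + pi/4)
Second-derivative test at each critical point:
  f''(-0.7854) = -7.0711 < 0 → local maximum
  f''(2.3562) = 7.0711 > 0 → local minimum

Critical points: x = -pi/4 ≈ -0.7854 (local maximum); x = 3*pi/4 ≈ 2.3562 (local minimum)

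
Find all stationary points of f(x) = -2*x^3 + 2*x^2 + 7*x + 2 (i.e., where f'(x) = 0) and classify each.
f'(x) = -6*x^2 + 4*x + 7

Solve f'(x) = 0:
  6*x^2 - 4*x - 7 = 0 has no rational roots; quadratic formula: x = (4 ± √184)/12.
  ⇒ x = 1/3 - sqrt(46)/6 ≈ -0.7971, 1/3 + sqrt(46)/6 ≈ 1.4637

f''(x) = 4 - 12*x
Second-derivative test at each critical point:
  f''(-0.7971) = 13.5647 > 0 → local minimum
  f''(1.4637) = -13.5647 < 0 → local maximum

Critical points: x = 1/3 - sqrt(46)/6 ≈ -0.7971 (local minimum); x = 1/3 + sqrt(46)/6 ≈ 1.4637 (local maximum)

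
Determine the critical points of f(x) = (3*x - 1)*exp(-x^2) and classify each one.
f'(x) = (-2*x*(3*x - 1) + 3)*exp(-x^2)

Solve f'(x) = 0:
  f'(x) = (-6*x^2 + 2*x + 3)·exp(-x^2) and exp(-x^2) > 0 for every x, so f'(x) = 0 ⇔ -6*x^2 + 2*x + 3 = 0.
  6*x^2 - 2*x - 3 = 0 has no rational roots; quadratic formula: x = (2 ± √76)/12.
  ⇒ x = 1/6 - sqrt(19)/6 ≈ -0.5598, 1/6 + sqrt(19)/6 ≈ 0.8931

f''(x) = 2*(2*x^2*(3*x - 1) - 9*x + 1)*exp(-x^2)
Second-derivative test at each critical point:
  f''(-0.5598) = 6.3724 > 0 → local minimum
  f''(0.8931) = -3.9261 < 0 → local maximum

Critical points: x = 1/6 - sqrt(19)/6 ≈ -0.5598 (local minimum); x = 1/6 + sqrt(19)/6 ≈ 0.8931 (local maximum)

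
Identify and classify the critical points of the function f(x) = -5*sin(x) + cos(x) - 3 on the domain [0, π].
f'(x) = -sin(x) - 5*cos(x)

Solve f'(x) = 0 on [0, π]:
  f'(x) = 0 ⇔ -5*cos(x) = sin(x) ⇔ tan(x) = -5, i.e. x = arctan(-5) + nπ; keep the solutions lying in [0, π].
  ⇒ x = pi - atan(5) ≈ 1.7682

f''(x) = 5*sin(x) - cos(x)
Second-derivative test at each critical point:
  f''(1.7682) = 5.0990 > 0 → local minimum

Critical points: x = pi - atan(5) ≈ 1.7682 (local minimum)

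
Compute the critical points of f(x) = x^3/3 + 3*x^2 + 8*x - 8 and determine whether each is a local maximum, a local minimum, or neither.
f'(x) = x^2 + 6*x + 8

Solve f'(x) = 0:
  Factor: x^2 + 6*x + 8 = (x + 2)*(x + 4) = 0.
  ⇒ x = -4, -2

f''(x) = 2*x + 6
Second-derivative test at each critical point:
  f''(-4) = -2 < 0 → local maximum
  f''(-2) = 2 > 0 → local minimum

Critical points: x = -4 (local maximum); x = -2 (local minimum)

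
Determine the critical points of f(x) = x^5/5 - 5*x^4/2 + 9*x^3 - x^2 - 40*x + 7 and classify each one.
f'(x) = x^4 - 10*x^3 + 27*x^2 - 2*x - 40

Solve f'(x) = 0:
  Factor: x^4 - 10*x^3 + 27*x^2 - 2*x - 40 = (x - 5)*(x - 4)*(x - 2)*(x + 1) = 0.
  ⇒ x = -1, 2, 4, 5

f''(x) = 4*x^3 - 30*x^2 + 54*x - 2
Second-derivative test at each critical point:
  f''(-1) = -90 < 0 → local maximum
  f''(2) = 18 > 0 → local minimum
  f''(4) = -10 < 0 → local maximum
  f''(5) = 18 > 0 → local minimum

Critical points: x = -1 (local maximum); x = 2 (local minimum); x = 4 (local maximum); x = 5 (local minimum)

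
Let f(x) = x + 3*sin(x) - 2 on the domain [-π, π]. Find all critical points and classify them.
f'(x) = 3*cos(x) + 1

Solve f'(x) = 0 on [-π, π]:
  f'(x) = 0 ⇔ cos(x) = -1/3, i.e. x = ±arccos(-1/3) + 2nπ; keep the solutions lying in [-π, π].
  ⇒ x = -acos(-1/3) ≈ -1.9106, acos(-1/3) ≈ 1.9106

f''(x) = -3*sin(x)
Second-derivative test at each critical point:
  f''(-1.9106) = 2.8284 > 0 → local minimum
  f''(1.9106) = -2.8284 < 0 → local maximum

Critical points: x = -acos(-1/3) ≈ -1.9106 (local minimum); x = acos(-1/3) ≈ 1.9106 (local maximum)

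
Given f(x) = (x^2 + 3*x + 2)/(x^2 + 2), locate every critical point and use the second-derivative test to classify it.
f'(x) = 3*(2 - x^2)/(x^4 + 4*x^2 + 4)

Solve f'(x) = 0:
  f'(x) = -3*(x^2 - 2)/(x^2 + 2)^2; the denominator is positive wherever f is defined, so f'(x) = 0 ⇔ 6 - 3*x^2 = 0.
  Factor: 6 - 3*x^2 = -3*(x^2 - 2); x^2 - 2 = 0 has no rational roots; quadratic formula: x = (0 ± √8)/2.
  ⇒ x = -sqrt(2) ≈ -1.4142, sqrt(2) ≈ 1.4142

f''(x) = 6*x*(x^2 - 6)/(x^6 + 6*x^4 + 12*x^2 + 8)
Second-derivative test at each critical point:
  f''(-1.4142) = 0.5303 > 0 → local minimum
  f''(1.4142) = -0.5303 < 0 → local maximum

Critical points: x = -sqrt(2) ≈ -1.4142 (local minimum); x = sqrt(2) ≈ 1.4142 (local maximum)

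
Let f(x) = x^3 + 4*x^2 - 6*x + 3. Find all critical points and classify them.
f'(x) = 3*x^2 + 8*x - 6

Solve f'(x) = 0:
  3*x^2 + 8*x - 6 = 0 has no rational roots; quadratic formula: x = (-8 ± √136)/6.
  ⇒ x = -sqrt(34)/3 - 4/3 ≈ -3.2770, -4/3 + sqrt(34)/3 ≈ 0.6103

f''(x) = 6*x + 8
Second-derivative test at each critical point:
  f''(-3.2770) = -11.6619 < 0 → local maximum
  f''(0.6103) = 11.6619 > 0 → local minimum

Critical points: x = -sqrt(34)/3 - 4/3 ≈ -3.2770 (local maximum); x = -4/3 + sqrt(34)/3 ≈ 0.6103 (local minimum)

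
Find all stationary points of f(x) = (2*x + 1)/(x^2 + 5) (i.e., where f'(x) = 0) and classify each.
f'(x) = 2*(-x^2 - x + 5)/(x^4 + 10*x^2 + 25)

Solve f'(x) = 0:
  f'(x) = -2*(x^2 + x - 5)/(x^2 + 5)^2; the denominator is positive wherever f is defined, so f'(x) = 0 ⇔ -2*x^2 - 2*x + 10 = 0.
  Factor: -2*x^2 - 2*x + 10 = -2*(x^2 + x - 5); x^2 + x - 5 = 0 has no rational roots; quadratic formula: x = (-1 ± √21)/2.
  ⇒ x = -sqrt(21)/2 - 1/2 ≈ -2.7913, -1/2 + sqrt(21)/2 ≈ 1.7913

f''(x) = 2*(4*x^2*(2*x + 1) - (6*x + 1)*(x^2 + 5))/(x^2 + 5)^3
Second-derivative test at each critical point:
  f''(-2.7913) = 0.0560 > 0 → local minimum
  f''(1.7913) = -0.1360 < 0 → local maximum

Critical points: x = -sqrt(21)/2 - 1/2 ≈ -2.7913 (local minimum); x = -1/2 + sqrt(21)/2 ≈ 1.7913 (local maximum)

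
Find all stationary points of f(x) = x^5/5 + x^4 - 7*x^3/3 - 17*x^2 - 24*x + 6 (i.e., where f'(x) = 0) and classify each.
f'(x) = x^4 + 4*x^3 - 7*x^2 - 34*x - 24

Solve f'(x) = 0:
  Factor: x^4 + 4*x^3 - 7*x^2 - 34*x - 24 = (x - 3)*(x + 1)*(x + 2)*(x + 4) = 0.
  ⇒ x = -4, -2, -1, 3

f''(x) = 4*x^3 + 12*x^2 - 14*x - 34
Second-derivative test at each critical point:
  f''(-4) = -42 < 0 → local maximum
  f''(-2) = 10 > 0 → local minimum
  f''(-1) = -12 < 0 → local maximum
  f''(3) = 140 > 0 → local minimum

Critical points: x = -4 (local maximum); x = -2 (local minimum); x = -1 (local maximum); x = 3 (local minimum)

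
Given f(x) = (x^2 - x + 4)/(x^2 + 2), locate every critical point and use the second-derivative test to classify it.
f'(x) = (x^2 - 4*x - 2)/(x^4 + 4*x^2 + 4)

Solve f'(x) = 0:
  f'(x) = (x^2 - 4*x - 2)/(x^2 + 2)^2; the denominator is positive wherever f is defined, so f'(x) = 0 ⇔ x^2 - 4*x - 2 = 0.
  x^2 - 4*x - 2 = 0 has no rational roots; quadratic formula: x = (4 ± √24)/2.
  ⇒ x = 2 - sqrt(6) ≈ -0.4495, 2 + sqrt(6) ≈ 4.4495

f''(x) = 2*(-x^3 + 6*x^2 + 6*x - 4)/(x^6 + 6*x^4 + 12*x^2 + 8)
Second-derivative test at each critical point:
  f''(-0.4495) = -1.0103 < 0 → local maximum
  f''(4.4495) = 0.0103 > 0 → local minimum

Critical points: x = 2 - sqrt(6) ≈ -0.4495 (local maximum); x = 2 + sqrt(6) ≈ 4.4495 (local minimum)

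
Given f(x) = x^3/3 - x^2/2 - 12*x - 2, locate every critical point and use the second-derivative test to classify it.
f'(x) = x^2 - x - 12

Solve f'(x) = 0:
  Factor: x^2 - x - 12 = (x - 4)*(x + 3) = 0.
  ⇒ x = -3, 4

f''(x) = 2*x - 1
Second-derivative test at each critical point:
  f''(-3) = -7 < 0 → local maximum
  f''(4) = 7 > 0 → local minimum

Critical points: x = -3 (local maximum); x = 4 (local minimum)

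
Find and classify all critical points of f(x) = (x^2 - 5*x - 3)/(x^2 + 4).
f'(x) = (5*x^2 + 14*x - 20)/(x^4 + 8*x^2 + 16)

Solve f'(x) = 0:
  f'(x) = (5*x^2 + 14*x - 20)/(x^2 + 4)^2; the denominator is positive wherever f is defined, so f'(x) = 0 ⇔ 5*x^2 + 14*x - 20 = 0.
  5*x^2 + 14*x - 20 = 0 has no rational roots; quadratic formula: x = (-14 ± √596)/10.
  ⇒ x = -sqrt(149)/5 - 7/5 ≈ -3.8413, -7/5 + sqrt(149)/5 ≈ 1.0413

f''(x) = 2*(-5*x^3 - 21*x^2 + 60*x + 28)/(x^6 + 12*x^4 + 48*x^2 + 64)
Second-derivative test at each critical point:
  f''(-3.8413) = -0.0694 < 0 → local maximum
  f''(1.0413) = 0.9444 > 0 → local minimum

Critical points: x = -sqrt(149)/5 - 7/5 ≈ -3.8413 (local maximum); x = -7/5 + sqrt(149)/5 ≈ 1.0413 (local minimum)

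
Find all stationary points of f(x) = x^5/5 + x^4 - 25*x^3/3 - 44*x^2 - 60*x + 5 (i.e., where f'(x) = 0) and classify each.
f'(x) = x^4 + 4*x^3 - 25*x^2 - 88*x - 60

Solve f'(x) = 0:
  Factor: x^4 + 4*x^3 - 25*x^2 - 88*x - 60 = (x - 5)*(x + 1)*(x + 2)*(x + 6) = 0.
  ⇒ x = -6, -2, -1, 5

f''(x) = 4*x^3 + 12*x^2 - 50*x - 88
Second-derivative test at each critical point:
  f''(-6) = -220 < 0 → local maximum
  f''(-2) = 28 > 0 → local minimum
  f''(-1) = -30 < 0 → local maximum
  f''(5) = 462 > 0 → local minimum

Critical points: x = -6 (local maximum); x = -2 (local minimum); x = -1 (local maximum); x = 5 (local minimum)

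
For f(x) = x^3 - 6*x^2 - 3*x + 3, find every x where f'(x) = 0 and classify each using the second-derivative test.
f'(x) = 3*x^2 - 12*x - 3

Solve f'(x) = 0:
  Factor: 3*x^2 - 12*x - 3 = 3*(x^2 - 4*x - 1); x^2 - 4*x - 1 = 0 has no rational roots; quadratic formula: x = (4 ± √20)/2.
  ⇒ x = 2 - sqrt(5) ≈ -0.2361, 2 + sqrt(5) ≈ 4.2361

f''(x) = 6*x - 12
Second-derivative test at each critical point:
  f''(-0.2361) = -13.4164 < 0 → local maximum
  f''(4.2361) = 13.4164 > 0 → local minimum

Critical points: x = 2 - sqrt(5) ≈ -0.2361 (local maximum); x = 2 + sqrt(5) ≈ 4.2361 (local minimum)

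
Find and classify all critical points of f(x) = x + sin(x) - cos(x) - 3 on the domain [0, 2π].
f'(x) = sin(x) + cos(x) + 1

Solve f'(x) = 0 on [0, 2π]:
  f'(x) = 0 ⇔ sin(x) + cos(x) = -1. Write the left side as R·cos(x + φ) with R = √(1² + (-1)²) = sqrt(2), cos φ = sqrt(2)/2, sin φ = -sqrt(2)/2; then cos(x + φ) = -sqrt(2)/2. Solve for x and keep the solutions lying in [0, 2π].
  ⇒ x = pi ≈ 3.1416, 3*pi/2 ≈ 4.7124

f''(x) = -sin(x) + cos(x)
Second-derivative test at each critical point:
  f''(3.1416) = -1 < 0 → local maximum
  f''(4.7124) = 1 > 0 → local minimum

Critical points: x = pi ≈ 3.1416 (local maximum); x = 3*pi/2 ≈ 4.7124 (local minimum)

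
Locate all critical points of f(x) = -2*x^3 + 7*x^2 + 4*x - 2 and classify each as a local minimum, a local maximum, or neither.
f'(x) = -6*x^2 + 14*x + 4

Solve f'(x) = 0:
  Factor: -6*x^2 + 14*x + 4 = -2*(3*x^2 - 7*x - 2); 3*x^2 - 7*x - 2 = 0 has no rational roots; quadratic formula: x = (7 ± √73)/6.
  ⇒ x = 7/6 - sqrt(73)/6 ≈ -0.2573, 7/6 + sqrt(73)/6 ≈ 2.5907

f''(x) = 14 - 12*x
Second-derivative test at each critical point:
  f''(-0.2573) = 17.0880 > 0 → local minimum
  f''(2.5907) = -17.0880 < 0 → local maximum

Critical points: x = 7/6 - sqrt(73)/6 ≈ -0.2573 (local minimum); x = 7/6 + sqrt(73)/6 ≈ 2.5907 (local maximum)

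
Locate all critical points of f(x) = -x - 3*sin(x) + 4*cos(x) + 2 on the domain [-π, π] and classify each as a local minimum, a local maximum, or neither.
f'(x) = -4*sin(x) - 3*cos(x) - 1

Solve f'(x) = 0 on [-π, π]:
  f'(x) = 0 ⇔ -4*sin(x) - 3*cos(x) = 1. Write the left side as R·cos(x + φ) with R = √((-3)² + 4²) = 5, cos φ = -3/5, sin φ = 4/5; then cos(x + φ) = 1/5. Solve for x and keep the solutions lying in [-π, π].
  ⇒ x = atan((-6*sqrt(6) - 4)/(-3 + 8*sqrt(6))) ≈ -0.8449, atan((-4 + 6*sqrt(6))/(-8*sqrt(6) - 3)) + pi ≈ 2.6994

f''(x) = 3*sin(x) - 4*cos(x)
Second-derivative test at each critical point:
  f''(-0.8449) = -4.8990 < 0 → local maximum
  f''(2.6994) = 4.8990 > 0 → local minimum

Critical points: x = atan((-6*sqrt(6) - 4)/(-3 + 8*sqrt(6))) ≈ -0.8449 (local maximum); x = atan((-4 + 6*sqrt(6))/(-8*sqrt(6) - 3)) + pi ≈ 2.6994 (local minimum)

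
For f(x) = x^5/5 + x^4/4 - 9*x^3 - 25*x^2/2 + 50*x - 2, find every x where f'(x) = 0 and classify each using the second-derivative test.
f'(x) = x^4 + x^3 - 27*x^2 - 25*x + 50

Solve f'(x) = 0:
  Factor: x^4 + x^3 - 27*x^2 - 25*x + 50 = (x - 5)*(x - 1)*(x + 2)*(x + 5) = 0.
  ⇒ x = -5, -2, 1, 5

f''(x) = 4*x^3 + 3*x^2 - 54*x - 25
Second-derivative test at each critical point:
  f''(-5) = -180 < 0 → local maximum
  f''(-2) = 63 > 0 → local minimum
  f''(1) = -72 < 0 → local maximum
  f''(5) = 280 > 0 → local minimum

Critical points: x = -5 (local maximum); x = -2 (local minimum); x = 1 (local maximum); x = 5 (local minimum)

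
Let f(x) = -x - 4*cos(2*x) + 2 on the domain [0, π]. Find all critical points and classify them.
f'(x) = 8*sin(2*x) - 1

Solve f'(x) = 0 on [0, π]:
  f'(x) = 0 ⇔ sin(2*x) = 1/8, i.e. 2*x = arcsin(1/8) + 2nπ or 2*x = π − arcsin(1/8) + 2nπ; keep the solutions lying in [0, π].
  ⇒ x = asin(1/8)/2 ≈ 0.0627, -asin(1/8)/2 + pi/2 ≈ 1.5081

f''(x) = 16*cos(2*x)
Second-derivative test at each critical point:
  f''(0.0627) = 15.8745 > 0 → local minimum
  f''(1.5081) = -15.8745 < 0 → local maximum

Critical points: x = asin(1/8)/2 ≈ 0.0627 (local minimum); x = -asin(1/8)/2 + pi/2 ≈ 1.5081 (local maximum)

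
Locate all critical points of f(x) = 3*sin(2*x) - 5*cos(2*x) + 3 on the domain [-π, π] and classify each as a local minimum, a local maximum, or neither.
f'(x) = 10*sin(2*x) + 6*cos(2*x)

Solve f'(x) = 0 on [-π, π]:
  f'(x) = 0 ⇔ 3*cos(2*x) = -5*sin(2*x) ⇔ tan(2*x) = -3/5, i.e. 2*x = arctan(-3/5) + nπ; keep the solutions lying in [-π, π].
  ⇒ x = -pi/2 - atan(3/5)/2 ≈ -1.8410, -atan(3/5)/2 ≈ -0.2702, -atan(3/5)/2 + pi/2 ≈ 1.3006, pi - atan(3/5)/2 ≈ 2.8714

f''(x) = -12*sin(2*x) + 20*cos(2*x)
Second-derivative test at each critical point:
  f''(-1.8410) = -23.3238 < 0 → local maximum
  f''(-0.2702) = 23.3238 > 0 → local minimum
  f''(1.3006) = -23.3238 < 0 → local maximum
  f''(2.8714) = 23.3238 > 0 → local minimum

Critical points: x = -pi/2 - atan(3/5)/2 ≈ -1.8410 (local maximum); x = -atan(3/5)/2 ≈ -0.2702 (local minimum); x = -atan(3/5)/2 + pi/2 ≈ 1.3006 (local maximum); x = pi - atan(3/5)/2 ≈ 2.8714 (local minimum)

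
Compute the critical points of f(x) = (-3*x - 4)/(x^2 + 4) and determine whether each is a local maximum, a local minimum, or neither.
f'(x) = (3*x^2 + 8*x - 12)/(x^4 + 8*x^2 + 16)

Solve f'(x) = 0:
  f'(x) = (3*x^2 + 8*x - 12)/(x^2 + 4)^2; the denominator is positive wherever f is defined, so f'(x) = 0 ⇔ 3*x^2 + 8*x - 12 = 0.
  3*x^2 + 8*x - 12 = 0 has no rational roots; quadratic formula: x = (-8 ± √208)/6.
  ⇒ x = -2*sqrt(13)/3 - 4/3 ≈ -3.7370, -4/3 + 2*sqrt(13)/3 ≈ 1.0704

f''(x) = 2*(-4*x^2*(3*x + 4) + (9*x + 4)*(x^2 + 4))/(x^2 + 4)^3
Second-derivative test at each critical point:
  f''(-3.7370) = -0.0447 < 0 → local maximum
  f''(1.0704) = 0.5447 > 0 → local minimum

Critical points: x = -2*sqrt(13)/3 - 4/3 ≈ -3.7370 (local maximum); x = -4/3 + 2*sqrt(13)/3 ≈ 1.0704 (local minimum)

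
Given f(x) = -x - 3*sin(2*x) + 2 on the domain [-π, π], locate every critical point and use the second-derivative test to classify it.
f'(x) = 12*sin(x)^2 - 7

Solve f'(x) = 0 on [-π, π]:
  f'(x) = 0 ⇔ cos(2*x) = -1/6, i.e. 2*x = ±arccos(-1/6) + 2nπ; keep the solutions lying in [-π, π].
  ⇒ x = -pi + acos(-1/6)/2 ≈ -2.2725, -acos(-1/6)/2 ≈ -0.8691, acos(-1/6)/2 ≈ 0.8691, pi - acos(-1/6)/2 ≈ 2.2725

f''(x) = 12*sin(2*x)
Second-derivative test at each critical point:
  f''(-2.2725) = 11.8322 > 0 → local minimum
  f''(-0.8691) = -11.8322 < 0 → local maximum
  f''(0.8691) = 11.8322 > 0 → local minimum
  f''(2.2725) = -11.8322 < 0 → local maximum

Critical points: x = -pi + acos(-1/6)/2 ≈ -2.2725 (local minimum); x = -acos(-1/6)/2 ≈ -0.8691 (local maximum); x = acos(-1/6)/2 ≈ 0.8691 (local minimum); x = pi - acos(-1/6)/2 ≈ 2.2725 (local maximum)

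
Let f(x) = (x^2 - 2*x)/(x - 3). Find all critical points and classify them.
f'(x) = (x^2 - 6*x + 6)/(x^2 - 6*x + 9)

Solve f'(x) = 0:
  f'(x) = (x^2 - 6*x + 6)/(x - 3)^2; the denominator is positive wherever f is defined, so f'(x) = 0 ⇔ x^2 - 6*x + 6 = 0.
  x^2 - 6*x + 6 = 0 has no rational roots; quadratic formula: x = (6 ± √12)/2.
  ⇒ x = 3 - sqrt(3) ≈ 1.2679, sqrt(3) + 3 ≈ 4.7321

f''(x) = 6/(x^3 - 9*x^2 + 27*x - 27)
Second-derivative test at each critical point:
  f''(1.2679) = -1.1547 < 0 → local maximum
  f''(4.7321) = 1.1547 > 0 → local minimum

Critical points: x = 3 - sqrt(3) ≈ 1.2679 (local maximum); x = sqrt(3) + 3 ≈ 4.7321 (local minimum)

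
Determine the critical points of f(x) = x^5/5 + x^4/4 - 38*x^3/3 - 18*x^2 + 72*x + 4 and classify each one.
f'(x) = x^4 + x^3 - 38*x^2 - 36*x + 72

Solve f'(x) = 0:
  Factor: x^4 + x^3 - 38*x^2 - 36*x + 72 = (x - 6)*(x - 1)*(x + 2)*(x + 6) = 0.
  ⇒ x = -6, -2, 1, 6

f''(x) = 4*x^3 + 3*x^2 - 76*x - 36
Second-derivative test at each critical point:
  f''(-6) = -336 < 0 → local maximum
  f''(-2) = 96 > 0 → local minimum
  f''(1) = -105 < 0 → local maximum
  f''(6) = 480 > 0 → local minimum

Critical points: x = -6 (local maximum); x = -2 (local minimum); x = 1 (local maximum); x = 6 (local minimum)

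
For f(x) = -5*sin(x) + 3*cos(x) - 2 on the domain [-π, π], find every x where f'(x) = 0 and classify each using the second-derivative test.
f'(x) = -3*sin(x) - 5*cos(x)

Solve f'(x) = 0 on [-π, π]:
  f'(x) = 0 ⇔ -5*cos(x) = 3*sin(x) ⇔ tan(x) = -5/3, i.e. x = arctan(-5/3) + nπ; keep the solutions lying in [-π, π].
  ⇒ x = -atan(5/3) ≈ -1.0304, pi - atan(5/3) ≈ 2.1112

f''(x) = 5*sin(x) - 3*cos(x)
Second-derivative test at each critical point:
  f''(-1.0304) = -5.8310 < 0 → local maximum
  f''(2.1112) = 5.8310 > 0 → local minimum

Critical points: x = -atan(5/3) ≈ -1.0304 (local maximum); x = pi - atan(5/3) ≈ 2.1112 (local minimum)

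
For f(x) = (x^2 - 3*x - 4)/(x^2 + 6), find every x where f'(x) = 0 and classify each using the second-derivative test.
f'(x) = (3*x^2 + 20*x - 18)/(x^4 + 12*x^2 + 36)

Solve f'(x) = 0:
  f'(x) = (3*x^2 + 20*x - 18)/(x^2 + 6)^2; the denominator is positive wherever f is defined, so f'(x) = 0 ⇔ 3*x^2 + 20*x - 18 = 0.
  3*x^2 + 20*x - 18 = 0 has no rational roots; quadratic formula: x = (-20 ± √616)/6.
  ⇒ x = -sqrt(154)/3 - 10/3 ≈ -7.4699, -10/3 + sqrt(154)/3 ≈ 0.8032

f''(x) = 6*(-x^3 - 10*x^2 + 18*x + 20)/(x^6 + 18*x^4 + 108*x^2 + 216)
Second-derivative test at each critical point:
  f''(-7.4699) = -0.0065 < 0 → local maximum
  f''(0.8032) = 0.5621 > 0 → local minimum

Critical points: x = -sqrt(154)/3 - 10/3 ≈ -7.4699 (local maximum); x = -10/3 + sqrt(154)/3 ≈ 0.8032 (local minimum)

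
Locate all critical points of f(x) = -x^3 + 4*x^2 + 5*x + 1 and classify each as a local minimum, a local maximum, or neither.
f'(x) = -3*x^2 + 8*x + 5

Solve f'(x) = 0:
  3*x^2 - 8*x - 5 = 0 has no rational roots; quadratic formula: x = (8 ± √124)/6.
  ⇒ x = 4/3 - sqrt(31)/3 ≈ -0.5226, 4/3 + sqrt(31)/3 ≈ 3.1893

f''(x) = 8 - 6*x
Second-derivative test at each critical point:
  f''(-0.5226) = 11.1355 > 0 → local minimum
  f''(3.1893) = -11.1355 < 0 → local maximum

Critical points: x = 4/3 - sqrt(31)/3 ≈ -0.5226 (local minimum); x = 4/3 + sqrt(31)/3 ≈ 3.1893 (local maximum)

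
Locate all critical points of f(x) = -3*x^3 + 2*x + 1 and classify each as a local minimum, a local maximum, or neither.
f'(x) = 2 - 9*x^2

Solve f'(x) = 0:
  9*x^2 - 2 = 0 has no rational roots; quadratic formula: x = (0 ± √72)/18.
  ⇒ x = -sqrt(2)/3 ≈ -0.4714, sqrt(2)/3 ≈ 0.4714

f''(x) = -18*x
Second-derivative test at each critical point:
  f''(-0.4714) = 8.4853 > 0 → local minimum
  f''(0.4714) = -8.4853 < 0 → local maximum

Critical points: x = -sqrt(2)/3 ≈ -0.4714 (local minimum); x = sqrt(2)/3 ≈ 0.4714 (local maximum)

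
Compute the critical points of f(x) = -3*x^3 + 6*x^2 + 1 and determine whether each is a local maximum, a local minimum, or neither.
f'(x) = 3*x*(4 - 3*x)

Solve f'(x) = 0:
  Factor: -9*x^2 + 12*x = -3*x*(3*x - 4) = 0.
  ⇒ x = 0, 4/3

f''(x) = 12 - 18*x
Second-derivative test at each critical point:
  f''(0) = 12 > 0 → local minimum
  f''(4/3) = -12 < 0 → local maximum

Critical points: x = 0 (local minimum); x = 4/3 (local maximum)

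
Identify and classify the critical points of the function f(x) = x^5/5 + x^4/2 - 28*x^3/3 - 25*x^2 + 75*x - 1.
f'(x) = x^4 + 2*x^3 - 28*x^2 - 50*x + 75

Solve f'(x) = 0:
  Factor: x^4 + 2*x^3 - 28*x^2 - 50*x + 75 = (x - 5)*(x - 1)*(x + 3)*(x + 5) = 0.
  ⇒ x = -5, -3, 1, 5

f''(x) = 4*x^3 + 6*x^2 - 56*x - 50
Second-derivative test at each critical point:
  f''(-5) = -120 < 0 → local maximum
  f''(-3) = 64 > 0 → local minimum
  f''(1) = -96 < 0 → local maximum
  f''(5) = 320 > 0 → local minimum

Critical points: x = -5 (local maximum); x = -3 (local minimum); x = 1 (local maximum); x = 5 (local minimum)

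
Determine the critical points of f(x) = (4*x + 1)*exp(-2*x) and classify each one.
f'(x) = 2*(1 - 4*x)*exp(-2*x)

Solve f'(x) = 0:
  f'(x) = (2 - 8*x)·exp(-2*x) and exp(-2*x) > 0 for every x, so f'(x) = 0 ⇔ 2 - 8*x = 0.
  Factor: 2 - 8*x = -2*(4*x - 1) = 0.
  ⇒ x = 1/4

f''(x) = 4*(4*x - 3)*exp(-2*x)
Second-derivative test at each critical point:
  f''(1/4) = -4.8522 < 0 → local maximum

Critical points: x = 1/4 (local maximum)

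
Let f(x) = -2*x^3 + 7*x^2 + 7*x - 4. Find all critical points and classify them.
f'(x) = -6*x^2 + 14*x + 7

Solve f'(x) = 0:
  6*x^2 - 14*x - 7 = 0 has no rational roots; quadratic formula: x = (14 ± √364)/12.
  ⇒ x = 7/6 - sqrt(91)/6 ≈ -0.4232, 7/6 + sqrt(91)/6 ≈ 2.7566

f''(x) = 14 - 12*x
Second-derivative test at each critical point:
  f''(-0.4232) = 19.0788 > 0 → local minimum
  f''(2.7566) = -19.0788 < 0 → local maximum

Critical points: x = 7/6 - sqrt(91)/6 ≈ -0.4232 (local minimum); x = 7/6 + sqrt(91)/6 ≈ 2.7566 (local maximum)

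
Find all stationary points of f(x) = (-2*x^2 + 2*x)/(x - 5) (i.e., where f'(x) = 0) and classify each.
f'(x) = 2*(-x^2 + 10*x - 5)/(x^2 - 10*x + 25)

Solve f'(x) = 0:
  f'(x) = -2*(x^2 - 10*x + 5)/(x - 5)^2; the denominator is positive wherever f is defined, so f'(x) = 0 ⇔ -2*x^2 + 20*x - 10 = 0.
  Factor: -2*x^2 + 20*x - 10 = -2*(x^2 - 10*x + 5); x^2 - 10*x + 5 = 0 has no rational roots; quadratic formula: x = (10 ± √80)/2.
  ⇒ x = 5 - 2*sqrt(5) ≈ 0.5279, 2*sqrt(5) + 5 ≈ 9.4721

f''(x) = -80/(x^3 - 15*x^2 + 75*x - 125)
Second-derivative test at each critical point:
  f''(0.5279) = 0.8944 > 0 → local minimum
  f''(9.4721) = -0.8944 < 0 → local maximum

Critical points: x = 5 - 2*sqrt(5) ≈ 0.5279 (local minimum); x = 2*sqrt(5) + 5 ≈ 9.4721 (local maximum)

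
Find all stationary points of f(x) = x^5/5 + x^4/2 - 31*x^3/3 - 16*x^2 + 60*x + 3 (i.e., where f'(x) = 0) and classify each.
f'(x) = x^4 + 2*x^3 - 31*x^2 - 32*x + 60

Solve f'(x) = 0:
  Factor: x^4 + 2*x^3 - 31*x^2 - 32*x + 60 = (x - 5)*(x - 1)*(x + 2)*(x + 6) = 0.
  ⇒ x = -6, -2, 1, 5

f''(x) = 4*x^3 + 6*x^2 - 62*x - 32
Second-derivative test at each critical point:
  f''(-6) = -308 < 0 → local maximum
  f''(-2) = 84 > 0 → local minimum
  f''(1) = -84 < 0 → local maximum
  f''(5) = 308 > 0 → local minimum

Critical points: x = -6 (local maximum); x = -2 (local minimum); x = 1 (local maximum); x = 5 (local minimum)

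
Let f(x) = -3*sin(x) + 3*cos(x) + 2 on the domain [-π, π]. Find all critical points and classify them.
f'(x) = -3*sqrt(2)*sin(x + pi/4)

Solve f'(x) = 0 on [-π, π]:
  f'(x) = 0 ⇔ -3*cos(x) = 3*sin(x) ⇔ tan(x) = -1, i.e. x = arctan(-1) + nπ; keep the solutions lying in [-π, π].
  ⇒ x = -pi/4 ≈ -0.7854, 3*pi/4 ≈ 2.3562

f''(x) = -3*sqrt(2)*cos(x + pi/4)
Second-derivative test at each critical point:
  f''(-0.7854) = -4.2426 < 0 → local maximum
  f''(2.3562) = 4.2426 > 0 → local minimum

Critical points: x = -pi/4 ≈ -0.7854 (local maximum); x = 3*pi/4 ≈ 2.3562 (local minimum)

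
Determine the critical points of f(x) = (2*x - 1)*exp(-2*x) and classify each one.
f'(x) = 4*(1 - x)*exp(-2*x)

Solve f'(x) = 0:
  f'(x) = (4 - 4*x)·exp(-2*x) and exp(-2*x) > 0 for every x, so f'(x) = 0 ⇔ 4 - 4*x = 0.
  Factor: 4 - 4*x = -4*(x - 1) = 0.
  ⇒ x = 1

f''(x) = 4*(2*x - 3)*exp(-2*x)
Second-derivative test at each critical point:
  f''(1) = -0.5413 < 0 → local maximum

Critical points: x = 1 (local maximum)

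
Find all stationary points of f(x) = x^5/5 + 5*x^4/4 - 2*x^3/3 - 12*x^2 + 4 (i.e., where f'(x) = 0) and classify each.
f'(x) = x*(x^3 + 5*x^2 - 2*x - 24)

Solve f'(x) = 0:
  Factor: x^4 + 5*x^3 - 2*x^2 - 24*x = x*(x - 2)*(x + 3)*(x + 4) = 0.
  ⇒ x = -4, -3, 0, 2

f''(x) = 4*x^3 + 15*x^2 - 4*x - 24
Second-derivative test at each critical point:
  f''(-4) = -24 < 0 → local maximum
  f''(-3) = 15 > 0 → local minimum
  f''(0) = -24 < 0 → local maximum
  f''(2) = 60 > 0 → local minimum

Critical points: x = -4 (local maximum); x = -3 (local minimum); x = 0 (local maximum); x = 2 (local minimum)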